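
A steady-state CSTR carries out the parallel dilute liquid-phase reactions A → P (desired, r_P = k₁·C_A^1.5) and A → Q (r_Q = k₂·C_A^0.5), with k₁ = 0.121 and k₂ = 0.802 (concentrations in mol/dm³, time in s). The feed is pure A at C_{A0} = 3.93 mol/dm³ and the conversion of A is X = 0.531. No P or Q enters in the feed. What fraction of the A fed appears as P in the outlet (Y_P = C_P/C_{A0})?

0.116

Exit C_A = C_{A0}(1−X) = 3.93×0.469 = 1.843 mol/dm³.
Rates in a CSTR are evaluated at the outlet concentration: r_P = 0.121×1.843^1.5 = 0.3028, r_Q = 0.802×1.843^0.5 = 1.089.
Fraction of consumed A going to P: r_P/(r_P+r_Q) = 0.2176.
C_P = 0.2176·C_{A0}·X = 0.2176×3.93×0.531 = 0.454 mol/dm³; Y_P = C_P/C_{A0} = 0.116.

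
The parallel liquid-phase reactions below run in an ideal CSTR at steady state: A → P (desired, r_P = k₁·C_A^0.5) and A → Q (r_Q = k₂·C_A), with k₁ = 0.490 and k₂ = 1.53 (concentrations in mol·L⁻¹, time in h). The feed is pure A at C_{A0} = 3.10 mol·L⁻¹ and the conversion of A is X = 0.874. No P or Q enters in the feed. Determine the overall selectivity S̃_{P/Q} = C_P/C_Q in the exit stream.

Exit C_A = C_{A0}(1−X) = 3.10×0.126 = 0.3906 mol·L⁻¹.
A CSTR operates uniformly at the exit composition, giving r_P = 0.3062 and r_Q = 0.5976 (each k·C_A^n at C_A = 0.3906).
Overall selectivity = C_P/C_Q = r_Pτ/(r_Qτ) = r_P/r_Q = 0.512.

0.512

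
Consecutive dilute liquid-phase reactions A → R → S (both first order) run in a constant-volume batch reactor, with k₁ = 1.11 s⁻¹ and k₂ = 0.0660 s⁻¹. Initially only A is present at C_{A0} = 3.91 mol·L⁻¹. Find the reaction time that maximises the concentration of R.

2.70 s

For first-order series the maximum of C_R occurs at t_opt = ln(k₂/k₁)/(k₂−k₁).
= ln(0.0660/1.11)/(0.0660−1.11) = ln(0.05946)/-1.044 = -2.822/-1.044 = 2.70 s.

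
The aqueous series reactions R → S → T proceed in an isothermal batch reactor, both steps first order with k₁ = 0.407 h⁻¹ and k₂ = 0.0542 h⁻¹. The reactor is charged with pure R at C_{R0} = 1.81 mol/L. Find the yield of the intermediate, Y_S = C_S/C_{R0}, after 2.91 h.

0.632

The intermediate concentration in a first-order A→B→C sequence is C_S = k₁C_{R0}(e^(−k₁t) − e^(−k₂t))/(k₂−k₁).
e^(−k₁t) = e^(−0.407×2.91) = e^(−1.184) = 0.3059; e^(−k₂t) = e^(−0.1577) = 0.8541.
C_S = 0.407×1.81/(0.0542−0.407) × (0.3059−0.8541) = (-2.088)×(-0.5481) = 1.145 mol/L.
Y_S = C_S/C_{R0} = 1.145/1.81 = 0.632.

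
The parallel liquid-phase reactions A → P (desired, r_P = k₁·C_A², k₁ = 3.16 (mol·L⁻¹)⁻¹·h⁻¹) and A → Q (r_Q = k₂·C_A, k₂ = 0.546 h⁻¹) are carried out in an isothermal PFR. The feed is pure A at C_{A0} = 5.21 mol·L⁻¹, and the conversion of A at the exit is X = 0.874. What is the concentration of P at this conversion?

4.23 mol·L⁻¹

C_A = C_{A0}(1−X) = 0.6565 mol·L⁻¹.
Along a PFR/batch, dC_Q/dC_A = −r_Q/(r_P+r_Q) = −k₂/(k₂+k₁·C_A).
Integrating from C_{A0} to C_A: C_Q = (0.546/3.16)·ln[(0.546+3.16·5.21)/(0.546+3.16·0.656)] = 0.1728·ln(17.01/2.620) = 0.3232 mol·L⁻¹.
Then C_P = (C_{A0}−C_A) − C_Q = 4.554 − 0.3232 = 4.230 mol·L⁻¹.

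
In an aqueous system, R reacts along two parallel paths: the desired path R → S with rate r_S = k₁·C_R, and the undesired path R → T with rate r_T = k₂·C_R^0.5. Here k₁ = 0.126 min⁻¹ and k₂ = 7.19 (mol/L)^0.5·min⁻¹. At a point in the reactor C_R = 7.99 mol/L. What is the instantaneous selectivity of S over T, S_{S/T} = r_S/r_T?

S_{S/T} = r_S/r_T = (k₁·C_R)/(k₂·C_R^0.5) = (k₁/k₂)·C_R^0.5.
= (0.126×7.990) / (7.19×7.990^0.5) = 1.007/20.32 = 0.0495.
Since the desired path is higher order in R, keeping C_R high (PFR or concentrated feed) favours S.

0.0495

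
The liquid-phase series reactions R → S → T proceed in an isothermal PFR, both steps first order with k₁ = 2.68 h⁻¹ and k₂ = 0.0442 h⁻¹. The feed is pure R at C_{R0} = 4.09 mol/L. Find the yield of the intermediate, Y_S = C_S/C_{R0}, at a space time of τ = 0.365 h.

The intermediate concentration in a first-order A→B→C sequence is C_S = k₁C_{R0}(e^(−k₁τ) − e^(−k₂τ))/(k₂−k₁).
e^(−k₁τ) = e^(−2.68×0.365) = e^(−0.9782) = 0.3760; e^(−k₂τ) = e^(−0.01613) = 0.9840.
C_S = 2.68×4.09/(0.0442−2.68) × (0.3760−0.9840) = (-4.159)×(-0.6080) = 2.528 mol/L.
Y_S = C_S/C_{R0} = 2.528/4.09 = 0.618.

0.618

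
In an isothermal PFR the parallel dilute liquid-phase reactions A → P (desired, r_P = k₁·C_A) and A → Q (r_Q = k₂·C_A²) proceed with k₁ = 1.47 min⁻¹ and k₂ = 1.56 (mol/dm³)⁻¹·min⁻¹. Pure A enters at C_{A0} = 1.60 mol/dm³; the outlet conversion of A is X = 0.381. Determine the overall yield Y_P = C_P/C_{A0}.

0.161

C_A = C_{A0}(1−X) = 0.9904 mol/dm³.
Along a PFR/batch, dC_P/dC_A = −r_P/(r_P+r_Q) = −k₁/(k₁+k₂·C_A).
Integrating from C_{A0} to C_A: C_P = (1.47/1.56)·ln[(1.47+1.56·1.60)/(1.47+1.56·0.990)] = 0.9423·ln(3.966/3.015) = 0.2583 mol/dm³.
Y_P = C_P/C_{A0} = 0.2583/1.60 = 0.161.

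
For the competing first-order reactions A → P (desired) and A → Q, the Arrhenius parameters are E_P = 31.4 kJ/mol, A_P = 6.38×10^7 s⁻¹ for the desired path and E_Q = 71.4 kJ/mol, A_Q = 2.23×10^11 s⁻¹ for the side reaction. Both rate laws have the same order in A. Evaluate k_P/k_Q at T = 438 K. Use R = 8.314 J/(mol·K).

Since both paths have the same order in A, the concentration cancels and S_{P/Q} = k_P/k_Q = (A_P/A_Q)·exp[(E_Q−E_P)/(RT)].
(E_Q−E_P)/(RT) = (71.4−31.4)×10³/(8.314×438) = 40000/3642 = 10.98.
k_P/k_Q = (6.38×10^7/2.23×10^11)·exp(10.98) = 2.861×10^-4 × 58947 = 16.9.
Since E_P < E_Q, lowering the temperature improves selectivity toward P.

16.9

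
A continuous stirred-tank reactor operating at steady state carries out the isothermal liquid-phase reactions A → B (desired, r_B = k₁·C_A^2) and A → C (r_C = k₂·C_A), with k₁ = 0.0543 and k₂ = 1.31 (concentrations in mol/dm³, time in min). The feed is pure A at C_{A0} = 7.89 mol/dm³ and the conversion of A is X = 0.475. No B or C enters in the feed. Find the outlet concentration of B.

0.549 mol/dm³

Exit C_A = C_{A0}(1−X) = 7.89×0.525 = 4.142 mol/dm³.
In a CSTR the entire volume is at exit conditions, so r_B = 0.0543×4.142^2 = 0.9317 and r_C = 1.31×4.142 = 5.426.
Fraction of consumed A going to B: r_B/(r_B+r_C) = 0.1465.
C_B = 0.1465·C_{A0}·X = 0.1465×7.89×0.475 = 0.549 mol/dm³.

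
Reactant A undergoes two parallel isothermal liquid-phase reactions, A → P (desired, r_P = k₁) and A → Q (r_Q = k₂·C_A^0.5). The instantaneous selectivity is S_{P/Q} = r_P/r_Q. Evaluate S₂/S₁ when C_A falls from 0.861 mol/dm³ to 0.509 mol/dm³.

S_{P/Q} = (k₁/k₂)·C_A^-0.5, so S₂/S₁ = (C_{A,2}/C_{A,1})^-0.5.
= (0.509/0.861)^(-0.5) = (0.5912)^(-0.5) = 1.30.
Selectivity toward P rises as C_A falls — low-concentration operation is favoured.

1.30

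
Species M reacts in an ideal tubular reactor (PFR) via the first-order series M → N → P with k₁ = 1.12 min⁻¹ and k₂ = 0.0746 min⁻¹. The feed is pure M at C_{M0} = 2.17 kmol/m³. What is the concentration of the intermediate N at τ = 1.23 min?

1.53 kmol/m³

The intermediate concentration in a first-order A→B→C sequence is C_N = k₁C_{M0}(e^(−k₁τ) − e^(−k₂τ))/(k₂−k₁).
e^(−k₁τ) = e^(−1.12×1.23) = e^(−1.378) = 0.2522; e^(−k₂τ) = e^(−0.09176) = 0.9123.
C_N = 1.12×2.17/(0.0746−1.12) × (0.2522−0.9123) = (-2.325)×(-0.6601) = 1.535 kmol/m³.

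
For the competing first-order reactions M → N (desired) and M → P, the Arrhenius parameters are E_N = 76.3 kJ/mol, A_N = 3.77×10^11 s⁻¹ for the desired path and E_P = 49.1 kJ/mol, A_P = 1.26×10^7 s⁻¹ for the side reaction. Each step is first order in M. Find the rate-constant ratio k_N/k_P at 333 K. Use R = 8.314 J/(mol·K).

Since both paths have the same order in M, the concentration cancels and S_{N/P} = k_N/k_P = (A_N/A_P)·exp[(E_P−E_N)/(RT)].
(E_P−E_N)/(RT) = (49.1−76.3)×10³/(8.314×333) = -27200/2769 = -9.825.
k_N/k_P = (3.77×10^11/1.26×10^7)·exp(-9.825) = 29921 × 5.410×10^-5 = 1.62.

1.62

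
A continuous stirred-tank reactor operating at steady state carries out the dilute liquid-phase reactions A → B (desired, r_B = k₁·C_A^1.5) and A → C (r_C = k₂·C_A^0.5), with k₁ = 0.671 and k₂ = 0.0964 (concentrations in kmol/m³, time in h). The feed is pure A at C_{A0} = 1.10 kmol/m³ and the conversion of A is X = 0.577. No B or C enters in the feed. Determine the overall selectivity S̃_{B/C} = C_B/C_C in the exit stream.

3.24

Exit C_A = C_{A0}(1−X) = 1.10×0.423 = 0.4653 kmol/m³.
Rates in a CSTR are evaluated at the outlet concentration: r_B = 0.671×0.4653^1.5 = 0.2130, r_C = 0.0964×0.4653^0.5 = 0.06576.
Overall selectivity = C_B/C_C = r_Bτ/(r_Cτ) = r_B/r_C = 3.24.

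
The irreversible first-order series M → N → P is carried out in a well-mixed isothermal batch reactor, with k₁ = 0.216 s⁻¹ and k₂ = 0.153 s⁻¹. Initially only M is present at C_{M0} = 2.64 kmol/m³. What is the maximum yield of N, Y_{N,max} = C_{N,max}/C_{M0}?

Evaluating C_N at t_opt = ln(k₂/k₁)/(k₂−k₁) gives C_{N,max}/C_{M0} = (k₁/k₂)^[k₂/(k₂−k₁)].
= (0.216/0.153)^(0.153/(0.153−0.216)) = (1.412)^(-2.429) = 0.4328.

0.433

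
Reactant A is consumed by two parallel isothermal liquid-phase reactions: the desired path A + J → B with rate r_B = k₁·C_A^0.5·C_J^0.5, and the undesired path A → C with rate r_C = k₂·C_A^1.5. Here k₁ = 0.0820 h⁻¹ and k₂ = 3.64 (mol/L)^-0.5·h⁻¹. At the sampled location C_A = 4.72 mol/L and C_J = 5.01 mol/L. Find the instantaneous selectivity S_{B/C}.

S_{B/C} = r_B/r_C = (k₁·C_A^0.5·C_J^0.5)/(k₂·C_A^1.5) = (k₁/k₂)·C_A⁻¹·C_J^0.5.
= (0.0820×4.720^0.5×5.010^0.5) / (3.64×4.720^1.5) = 0.3988/37.33 = 0.0107.

0.0107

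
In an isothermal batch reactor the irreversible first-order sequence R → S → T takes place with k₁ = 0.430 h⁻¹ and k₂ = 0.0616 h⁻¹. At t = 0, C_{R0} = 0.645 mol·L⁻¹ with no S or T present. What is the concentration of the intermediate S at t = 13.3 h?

The intermediate concentration in a first-order A→B→C sequence is C_S = k₁C_{R0}(e^(−k₁t) − e^(−k₂t))/(k₂−k₁).
e^(−k₁t) = e^(−0.430×13.3) = e^(−5.719) = 0.003283; e^(−k₂t) = e^(−0.8193) = 0.4407.
C_S = 0.430×0.645/(0.0616−0.430) × (0.003283−0.4407) = (-0.7529)×(-0.4375) = 0.3293 mol·L⁻¹.

0.329 mol·L⁻¹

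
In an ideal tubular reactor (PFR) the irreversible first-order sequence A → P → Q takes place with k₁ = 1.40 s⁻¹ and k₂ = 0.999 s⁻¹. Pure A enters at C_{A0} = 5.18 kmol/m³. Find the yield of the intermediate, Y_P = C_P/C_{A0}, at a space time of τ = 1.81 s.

For first-order series with pure A initially, C_P(τ) = k₁C_{A0}/(k₂−k₁)·(e^(−k₁τ) − e^(−k₂τ)).
e^(−k₁τ) = e^(−1.40×1.81) = e^(−2.534) = 0.07934; e^(−k₂τ) = e^(−1.808) = 0.1640.
C_P = 1.40×5.18/(0.999−1.40) × (0.07934−0.1640) = (-18.08)×(-0.08461) = 1.530 kmol/m³.
Y_P = C_P/C_{A0} = 1.530/5.18 = 0.295.

0.295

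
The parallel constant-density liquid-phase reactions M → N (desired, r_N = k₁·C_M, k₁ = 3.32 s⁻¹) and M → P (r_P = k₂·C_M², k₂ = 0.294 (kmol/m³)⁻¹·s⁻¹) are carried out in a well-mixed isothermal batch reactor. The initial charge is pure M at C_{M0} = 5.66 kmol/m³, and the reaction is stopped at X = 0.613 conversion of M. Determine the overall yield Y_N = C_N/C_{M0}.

0.457

C_M = C_{M0}(1−X) = 2.190 kmol/m³.
Along a PFR/batch, dC_N/dC_M = −r_N/(r_N+r_P) = −k₁/(k₁+k₂·C_M).
Integrating from C_{M0} to C_M: C_N = (3.32/0.294)·ln[(3.32+0.294·5.66)/(3.32+0.294·2.19)] = 11.29·ln(4.984/3.964) = 2.586 kmol/m³.
Y_N = C_N/C_{M0} = 2.586/5.66 = 0.457.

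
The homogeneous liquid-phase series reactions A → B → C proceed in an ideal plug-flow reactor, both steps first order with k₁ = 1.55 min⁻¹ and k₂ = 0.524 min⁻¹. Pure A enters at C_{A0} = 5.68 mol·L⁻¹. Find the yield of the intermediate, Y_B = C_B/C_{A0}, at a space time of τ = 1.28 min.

For first-order series with pure A initially, C_B(τ) = k₁C_{A0}/(k₂−k₁)·(e^(−k₁τ) − e^(−k₂τ)).
e^(−k₁τ) = e^(−1.55×1.28) = e^(−1.984) = 0.1375; e^(−k₂τ) = e^(−0.6707) = 0.5113.
C_B = 1.55×5.68/(0.524−1.55) × (0.1375−0.5113) = (-8.581)×(-0.3738) = 3.208 mol·L⁻¹.
Y_B = C_B/C_{A0} = 3.208/5.68 = 0.565.

0.565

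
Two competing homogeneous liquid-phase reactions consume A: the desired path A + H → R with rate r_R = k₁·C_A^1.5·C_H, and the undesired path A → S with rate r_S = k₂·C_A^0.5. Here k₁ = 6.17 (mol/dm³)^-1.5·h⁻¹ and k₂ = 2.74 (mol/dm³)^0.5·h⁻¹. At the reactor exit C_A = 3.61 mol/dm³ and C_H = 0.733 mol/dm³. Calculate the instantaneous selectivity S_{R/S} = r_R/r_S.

S_{R/S} = r_R/r_S = (k₁·C_A^1.5·C_H)/(k₂·C_A^0.5) = (k₁/k₂)·C_A·C_H.
= (6.17×3.610^1.5×0.7330) / (2.74×3.610^0.5) = 31.02/5.206 = 5.96.
Since the desired path is higher order in A, keeping C_A high (PFR or concentrated feed) favours R.

5.96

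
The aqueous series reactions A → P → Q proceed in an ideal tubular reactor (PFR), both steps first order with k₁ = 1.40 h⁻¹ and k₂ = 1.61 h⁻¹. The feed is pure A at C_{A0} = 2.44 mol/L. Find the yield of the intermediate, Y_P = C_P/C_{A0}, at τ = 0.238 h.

0.233

Solving the coupled first-order balances gives C_P(τ) = [k₁/(k₂−k₁)]·C_{A0}·(e^(−k₁τ) − e^(−k₂τ)).
e^(−k₁τ) = e^(−1.40×0.238) = e^(−0.3332) = 0.7166; e^(−k₂τ) = e^(−0.3832) = 0.6817.
C_P = 1.40×2.44/(1.61−1.40) × (0.7166−0.6817) = 16.27×0.03494 = 0.5683 mol/L.
Y_P = C_P/C_{A0} = 0.5683/2.44 = 0.233.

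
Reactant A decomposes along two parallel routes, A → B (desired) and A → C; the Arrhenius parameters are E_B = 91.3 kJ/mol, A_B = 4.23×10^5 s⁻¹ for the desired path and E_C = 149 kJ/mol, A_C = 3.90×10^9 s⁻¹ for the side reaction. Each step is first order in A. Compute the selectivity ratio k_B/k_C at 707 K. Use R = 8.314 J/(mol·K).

1.99

With equal orders, S_{B/C} = k_B/k_C = (A_B/A_C)·exp[(E_C−E_B)/(RT)].
(E_C−E_B)/(RT) = (149−91.3)×10³/(8.314×707) = 57700/5878 = 9.816.
k_B/k_C = (4.23×10^5/3.90×10^9)·exp(9.816) = 1.085×10^-4 × 18330 = 1.99.
Since E_B < E_C, lowering the temperature improves selectivity toward B.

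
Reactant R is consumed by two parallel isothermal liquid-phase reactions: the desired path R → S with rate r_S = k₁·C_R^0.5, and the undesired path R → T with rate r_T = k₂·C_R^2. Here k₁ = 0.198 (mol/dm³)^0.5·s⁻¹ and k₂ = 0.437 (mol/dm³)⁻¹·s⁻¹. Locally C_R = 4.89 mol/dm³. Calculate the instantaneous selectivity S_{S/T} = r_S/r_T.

S_{S/T} = r_S/r_T = (k₁·C_R^0.5)/(k₂·C_R^2) = (k₁/k₂)·C_R^-1.5.
= (0.198×4.890^0.5) / (0.437×4.890^2) = 0.4378/10.45 = 0.0419.
The undesired path is higher order in R, so low C_R (CSTR or dilute feed) favours S.

0.0419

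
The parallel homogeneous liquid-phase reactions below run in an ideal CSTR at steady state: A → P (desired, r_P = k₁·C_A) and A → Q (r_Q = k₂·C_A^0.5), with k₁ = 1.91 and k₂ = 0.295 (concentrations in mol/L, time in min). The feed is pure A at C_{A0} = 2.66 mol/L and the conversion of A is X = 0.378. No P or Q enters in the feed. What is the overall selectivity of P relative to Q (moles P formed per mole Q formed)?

Exit C_A = C_{A0}(1−X) = 2.66×0.622 = 1.655 mol/L.
A CSTR operates uniformly at the exit composition, giving r_P = 3.160 and r_Q = 0.3795 (each k·C_A^n at C_A = 1.655).
Overall selectivity = C_P/C_Q = r_Pτ/(r_Qτ) = r_P/r_Q = 8.33.

8.33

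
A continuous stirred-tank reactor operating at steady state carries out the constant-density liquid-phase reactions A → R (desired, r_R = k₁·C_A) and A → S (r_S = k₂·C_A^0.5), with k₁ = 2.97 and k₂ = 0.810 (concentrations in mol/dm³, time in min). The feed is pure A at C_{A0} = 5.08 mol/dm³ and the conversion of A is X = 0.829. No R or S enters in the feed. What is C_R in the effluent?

3.26 mol/dm³

Exit C_A = C_{A0}(1−X) = 5.08×0.171 = 0.8687 mol/dm³.
A CSTR operates uniformly at the exit composition, giving r_R = 2.580 and r_S = 0.7549 (each k·C_A^n at C_A = 0.8687).
Fraction of consumed A going to R: r_R/(r_R+r_S) = 0.7736.
C_R = 0.7736·C_{A0}·X = 0.7736×5.08×0.829 = 3.26 mol/dm³.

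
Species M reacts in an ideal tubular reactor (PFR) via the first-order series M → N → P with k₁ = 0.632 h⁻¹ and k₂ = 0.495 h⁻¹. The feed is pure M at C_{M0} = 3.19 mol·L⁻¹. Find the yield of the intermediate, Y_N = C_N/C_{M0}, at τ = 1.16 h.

Solving the coupled first-order balances gives C_N(τ) = [k₁/(k₂−k₁)]·C_{M0}·(e^(−k₁τ) − e^(−k₂τ)).
e^(−k₁τ) = e^(−0.632×1.16) = e^(−0.7331) = 0.4804; e^(−k₂τ) = e^(−0.5742) = 0.5632.
C_N = 0.632×3.19/(0.495−0.632) × (0.4804−0.5632) = (-14.72)×(-0.08275) = 1.218 mol·L⁻¹.
Y_N = C_N/C_{M0} = 1.218/3.19 = 0.382.

0.382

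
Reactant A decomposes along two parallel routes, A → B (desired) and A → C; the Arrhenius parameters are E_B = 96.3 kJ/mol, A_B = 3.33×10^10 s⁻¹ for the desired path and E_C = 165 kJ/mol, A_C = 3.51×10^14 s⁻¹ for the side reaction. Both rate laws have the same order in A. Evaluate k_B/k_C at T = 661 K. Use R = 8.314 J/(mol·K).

25.5

With equal orders, S_{B/C} = k_B/k_C = (A_B/A_C)·exp[(E_C−E_B)/(RT)].
(E_C−E_B)/(RT) = (165−96.3)×10³/(8.314×661) = 68700/5496 = 12.50.
k_B/k_C = (3.33×10^10/3.51×10^14)·exp(12.50) = 9.487×10^-5 × 2.686×10^5 = 25.5.
Since E_B < E_C, lowering the temperature improves selectivity toward B.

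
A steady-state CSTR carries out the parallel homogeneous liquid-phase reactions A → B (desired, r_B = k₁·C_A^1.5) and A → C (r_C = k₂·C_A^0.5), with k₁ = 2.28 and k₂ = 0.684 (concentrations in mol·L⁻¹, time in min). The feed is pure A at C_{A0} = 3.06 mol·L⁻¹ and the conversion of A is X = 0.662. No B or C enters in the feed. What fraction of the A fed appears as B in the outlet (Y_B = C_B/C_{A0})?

Exit C_A = C_{A0}(1−X) = 3.06×0.338 = 1.034 mol·L⁻¹.
In a CSTR the entire volume is at exit conditions, so r_B = 2.28×1.034^1.5 = 2.398 and r_C = 0.684×1.034^0.5 = 0.6956.
Fraction of consumed A going to B: r_B/(r_B+r_C) = 0.7752.
C_B = 0.7752·C_{A0}·X = 0.7752×3.06×0.662 = 1.57 mol·L⁻¹; Y_B = C_B/C_{A0} = 0.513.

0.513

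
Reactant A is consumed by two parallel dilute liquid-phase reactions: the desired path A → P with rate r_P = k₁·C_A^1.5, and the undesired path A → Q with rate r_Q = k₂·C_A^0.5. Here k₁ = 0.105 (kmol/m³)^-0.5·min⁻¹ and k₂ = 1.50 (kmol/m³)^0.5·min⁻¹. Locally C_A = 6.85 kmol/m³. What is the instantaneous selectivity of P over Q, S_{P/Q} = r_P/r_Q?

0.479

S_{P/Q} = r_P/r_Q = (k₁·C_A^1.5)/(k₂·C_A^0.5) = (k₁/k₂)·C_A.
= (0.105×6.850^1.5) / (1.50×6.850^0.5) = 1.882/3.926 = 0.479.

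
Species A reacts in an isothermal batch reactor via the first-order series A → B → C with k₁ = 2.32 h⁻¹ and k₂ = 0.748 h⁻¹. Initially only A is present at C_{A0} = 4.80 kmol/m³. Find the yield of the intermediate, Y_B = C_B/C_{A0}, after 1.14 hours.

For first-order series with pure A initially, C_B(t) = k₁C_{A0}/(k₂−k₁)·(e^(−k₁t) − e^(−k₂t)).
e^(−k₁t) = e^(−2.32×1.14) = e^(−2.645) = 0.07102; e^(−k₂t) = e^(−0.8527) = 0.4263.
C_B = 2.32×4.80/(0.748−2.32) × (0.07102−0.4263) = (-7.084)×(-0.3552) = 2.516 kmol/m³.
Y_B = C_B/C_{A0} = 2.516/4.80 = 0.524.

0.524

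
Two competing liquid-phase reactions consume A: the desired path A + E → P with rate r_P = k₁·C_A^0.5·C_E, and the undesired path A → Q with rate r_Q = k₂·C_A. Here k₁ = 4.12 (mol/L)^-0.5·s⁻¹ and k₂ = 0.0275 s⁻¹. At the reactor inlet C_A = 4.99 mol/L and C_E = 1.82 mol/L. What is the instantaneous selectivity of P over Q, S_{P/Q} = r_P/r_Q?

S_{P/Q} = r_P/r_Q = (k₁·C_A^0.5·C_E)/(k₂·C_A) = (k₁/k₂)·C_A^-0.5·C_E.
= (4.12×4.990^0.5×1.820) / (0.0275×4.990) = 16.75/0.1372 = 122.
The undesired path is higher order in A, so low C_A (CSTR or dilute feed) favours P.

122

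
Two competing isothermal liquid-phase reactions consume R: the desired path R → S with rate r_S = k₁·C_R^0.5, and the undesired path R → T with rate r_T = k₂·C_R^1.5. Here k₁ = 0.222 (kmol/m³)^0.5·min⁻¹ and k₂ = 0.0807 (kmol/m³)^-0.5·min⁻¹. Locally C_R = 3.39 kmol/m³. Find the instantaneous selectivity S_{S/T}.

0.811

S_{S/T} = r_S/r_T = (k₁·C_R^0.5)/(k₂·C_R^1.5) = (k₁/k₂)·C_R⁻¹.
= (0.222×3.390^0.5) / (0.0807×3.390^1.5) = 0.4087/0.5037 = 0.811.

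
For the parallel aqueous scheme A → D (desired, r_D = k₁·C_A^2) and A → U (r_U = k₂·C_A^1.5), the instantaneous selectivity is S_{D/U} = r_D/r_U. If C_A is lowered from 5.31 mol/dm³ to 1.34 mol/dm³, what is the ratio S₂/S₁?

0.502

S_{D/U} = (k₁/k₂)·C_A^0.5, so S₂/S₁ = (C_{A,2}/C_{A,1})^0.5.
= (1.34/5.31)^0.5 = (0.2524)^0.5 = 0.502.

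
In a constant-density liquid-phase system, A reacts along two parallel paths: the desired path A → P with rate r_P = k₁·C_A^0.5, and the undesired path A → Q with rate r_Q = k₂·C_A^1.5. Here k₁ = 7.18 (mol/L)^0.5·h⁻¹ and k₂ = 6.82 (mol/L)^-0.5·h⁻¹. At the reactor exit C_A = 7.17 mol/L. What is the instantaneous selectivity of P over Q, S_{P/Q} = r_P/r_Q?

S_{P/Q} = r_P/r_Q = (k₁·C_A^0.5)/(k₂·C_A^1.5) = (k₁/k₂)·C_A⁻¹.
= (7.18×7.170^0.5) / (6.82×7.170^1.5) = 19.23/130.9 = 0.147.

0.147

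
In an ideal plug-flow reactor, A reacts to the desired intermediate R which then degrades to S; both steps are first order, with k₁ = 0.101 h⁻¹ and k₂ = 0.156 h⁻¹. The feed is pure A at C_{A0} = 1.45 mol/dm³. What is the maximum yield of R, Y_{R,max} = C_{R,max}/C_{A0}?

0.291

At the optimum, C_{R,max}/C_{A0} = (k₁/k₂)^[k₂/(k₂−k₁)].
= (0.101/0.156)^(0.156/(0.156−0.101)) = (0.6474)^(2.836) = 0.2914.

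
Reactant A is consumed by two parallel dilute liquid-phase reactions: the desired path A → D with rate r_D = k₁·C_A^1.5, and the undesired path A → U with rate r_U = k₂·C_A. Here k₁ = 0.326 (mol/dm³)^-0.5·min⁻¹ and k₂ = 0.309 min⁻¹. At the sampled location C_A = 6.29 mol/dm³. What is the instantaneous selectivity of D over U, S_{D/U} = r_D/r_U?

S_{D/U} = r_D/r_U = (k₁·C_A^1.5)/(k₂·C_A) = (k₁/k₂)·C_A^0.5.
= (0.326×6.290^1.5) / (0.309×6.290) = 5.143/1.944 = 2.65.

2.65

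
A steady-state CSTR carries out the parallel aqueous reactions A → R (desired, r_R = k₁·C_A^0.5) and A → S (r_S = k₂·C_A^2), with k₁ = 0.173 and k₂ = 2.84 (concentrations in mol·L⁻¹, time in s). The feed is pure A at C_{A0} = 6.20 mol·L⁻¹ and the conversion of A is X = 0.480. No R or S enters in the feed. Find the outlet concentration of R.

0.0310 mol·L⁻¹

Exit C_A = C_{A0}(1−X) = 6.20×0.520 = 3.224 mol·L⁻¹.
Rates in a CSTR are evaluated at the outlet concentration: r_R = 0.173×3.224^0.5 = 0.3106, r_S = 2.84×3.224^2 = 29.52.
Fraction of consumed A going to R: r_R/(r_R+r_S) = 0.01041.
C_R = 0.01041·C_{A0}·X = 0.01041×6.20×0.480 = 0.0310 mol·L⁻¹.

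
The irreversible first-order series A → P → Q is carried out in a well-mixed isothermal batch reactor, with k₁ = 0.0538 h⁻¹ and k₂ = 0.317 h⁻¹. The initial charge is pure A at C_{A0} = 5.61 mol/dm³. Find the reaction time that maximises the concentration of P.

The intermediate peaks when r₁ = r₂, i.e. k₁e^(−k₁t) = k₂e^(−k₂t), giving t_opt = ln(k₂/k₁)/(k₂−k₁).
= ln(0.317/0.0538)/(0.317−0.0538) = ln(5.892)/0.2632 = 1.774/0.2632 = 6.74 h.

6.74 h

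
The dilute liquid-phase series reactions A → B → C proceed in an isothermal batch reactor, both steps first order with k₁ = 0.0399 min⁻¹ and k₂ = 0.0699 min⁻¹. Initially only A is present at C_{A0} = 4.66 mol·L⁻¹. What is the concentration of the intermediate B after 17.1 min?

1.26 mol·L⁻¹

For first-order series with pure A initially, C_B(t) = k₁C_{A0}/(k₂−k₁)·(e^(−k₁t) − e^(−k₂t)).
e^(−k₁t) = e^(−0.0399×17.1) = e^(−0.6823) = 0.5055; e^(−k₂t) = e^(−1.195) = 0.3026.
C_B = 0.0399×4.66/(0.0699−0.0399) × (0.5055−0.3026) = 6.198×0.2028 = 1.257 mol·L⁻¹.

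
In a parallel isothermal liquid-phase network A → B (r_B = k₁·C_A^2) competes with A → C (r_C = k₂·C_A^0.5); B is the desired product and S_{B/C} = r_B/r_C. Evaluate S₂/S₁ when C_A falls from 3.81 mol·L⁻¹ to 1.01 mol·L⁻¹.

0.136

S_{B/C} = (k₁/k₂)·C_A^1.5, so S₂/S₁ = (C_{A,2}/C_{A,1})^1.5.
= (1.01/3.81)^1.5 = (0.2651)^1.5 = 0.136.
Selectivity toward B falls as C_A falls — high-concentration operation is favoured.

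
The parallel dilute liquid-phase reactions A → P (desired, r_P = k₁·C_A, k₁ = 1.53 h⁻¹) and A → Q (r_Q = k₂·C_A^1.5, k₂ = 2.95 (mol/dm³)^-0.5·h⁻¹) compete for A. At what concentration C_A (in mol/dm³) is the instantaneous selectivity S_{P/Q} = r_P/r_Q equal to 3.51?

S_{P/Q} = (k₁/k₂)·C_A^-0.5 ⇒ C_A = (S·k₂/k₁)^(-2).
= (3.51×2.95/1.53)^(-2) = (6.768)^(-2) = 0.0218 mol/dm³.

0.0218 mol/dm³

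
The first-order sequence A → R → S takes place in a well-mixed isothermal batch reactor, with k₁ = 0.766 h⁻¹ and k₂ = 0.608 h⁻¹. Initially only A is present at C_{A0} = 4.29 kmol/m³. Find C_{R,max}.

1.76 kmol/m³

For a first-order series the maximum intermediate yield is C_{R,max}/C_{A0} = (k₁/k₂)^[k₂/(k₂−k₁)].
= (0.766/0.608)^(0.608/(0.608−0.766)) = (1.260)^(-3.848) = 0.4111.
C_{R,max} = 0.4111×4.29 = 1.76 kmol/m³.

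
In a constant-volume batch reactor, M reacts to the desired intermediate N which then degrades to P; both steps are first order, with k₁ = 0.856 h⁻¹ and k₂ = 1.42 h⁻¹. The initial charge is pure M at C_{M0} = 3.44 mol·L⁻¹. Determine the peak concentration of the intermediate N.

For a first-order series the maximum intermediate yield is C_{N,max}/C_{M0} = (k₁/k₂)^[k₂/(k₂−k₁)].
= (0.856/1.42)^(1.42/(1.42−0.856)) = (0.6028)^(2.518) = 0.2796.
C_{N,max} = 0.2796×3.44 = 0.962 mol·L⁻¹.

0.962 mol·L⁻¹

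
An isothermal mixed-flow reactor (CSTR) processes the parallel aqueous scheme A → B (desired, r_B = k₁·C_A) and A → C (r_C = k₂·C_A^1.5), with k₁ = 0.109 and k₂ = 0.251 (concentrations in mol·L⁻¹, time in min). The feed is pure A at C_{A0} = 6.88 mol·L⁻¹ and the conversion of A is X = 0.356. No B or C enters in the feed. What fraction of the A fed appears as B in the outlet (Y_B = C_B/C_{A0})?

0.0609

Exit C_A = C_{A0}(1−X) = 6.88×0.644 = 4.431 mol·L⁻¹.
In a CSTR the entire volume is at exit conditions, so r_B = 0.109×4.431 = 0.4829 and r_C = 0.251×4.431^1.5 = 2.341.
Fraction of consumed A going to B: r_B/(r_B+r_C) = 0.1710.
C_B = 0.1710·C_{A0}·X = 0.1710×6.88×0.356 = 0.419 mol·L⁻¹; Y_B = C_B/C_{A0} = 0.0609.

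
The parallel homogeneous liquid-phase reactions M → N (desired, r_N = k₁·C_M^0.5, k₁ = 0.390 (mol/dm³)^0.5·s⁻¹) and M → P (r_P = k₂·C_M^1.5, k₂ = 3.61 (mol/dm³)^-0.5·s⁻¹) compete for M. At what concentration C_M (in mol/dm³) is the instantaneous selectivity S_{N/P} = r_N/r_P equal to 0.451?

0.240 mol/dm³

S_{N/P} = (k₁/k₂)·C_M⁻¹ ⇒ C_M = (S·k₂/k₁)^(-1).
= (0.451×3.61/0.390)^(-1) = (4.175)^(-1) = 0.240 mol/dm³.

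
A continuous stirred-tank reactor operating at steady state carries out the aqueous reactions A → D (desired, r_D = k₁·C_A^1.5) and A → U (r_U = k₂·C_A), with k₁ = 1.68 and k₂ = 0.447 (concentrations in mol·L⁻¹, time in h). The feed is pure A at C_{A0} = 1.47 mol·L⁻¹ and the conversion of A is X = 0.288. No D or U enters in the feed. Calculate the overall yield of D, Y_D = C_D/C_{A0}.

Exit C_A = C_{A0}(1−X) = 1.47×0.712 = 1.047 mol·L⁻¹.
In a CSTR the entire volume is at exit conditions, so r_D = 1.68×1.047^1.5 = 1.799 and r_U = 0.447×1.047 = 0.4678.
Fraction of consumed A going to D: r_D/(r_D+r_U) = 0.7936.
C_D = 0.7936·C_{A0}·X = 0.7936×1.47×0.288 = 0.336 mol·L⁻¹; Y_D = C_D/C_{A0} = 0.229.

0.229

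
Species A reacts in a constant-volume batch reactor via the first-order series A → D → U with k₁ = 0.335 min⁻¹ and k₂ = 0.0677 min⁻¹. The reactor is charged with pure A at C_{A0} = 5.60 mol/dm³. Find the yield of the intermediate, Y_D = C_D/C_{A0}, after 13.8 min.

0.480

For first-order series with pure A initially, C_D(t) = k₁C_{A0}/(k₂−k₁)·(e^(−k₁t) − e^(−k₂t)).
e^(−k₁t) = e^(−0.335×13.8) = e^(−4.623) = 0.009823; e^(−k₂t) = e^(−0.9343) = 0.3929.
C_D = 0.335×5.60/(0.0677−0.335) × (0.009823−0.3929) = (-7.018)×(-0.3831) = 2.688 mol/dm³.
Y_D = C_D/C_{A0} = 2.688/5.60 = 0.480.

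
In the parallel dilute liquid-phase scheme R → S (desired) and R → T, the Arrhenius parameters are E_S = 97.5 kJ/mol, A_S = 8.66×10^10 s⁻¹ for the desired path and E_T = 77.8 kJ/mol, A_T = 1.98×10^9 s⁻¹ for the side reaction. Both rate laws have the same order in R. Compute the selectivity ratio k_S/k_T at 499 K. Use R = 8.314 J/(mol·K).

0.379

Since both paths have the same order in R, the concentration cancels and S_{S/T} = k_S/k_T = (A_S/A_T)·exp[(E_T−E_S)/(RT)].
(E_T−E_S)/(RT) = (77.8−97.5)×10³/(8.314×499) = -19700/4149 = -4.748.
k_S/k_T = (8.66×10^10/1.98×10^9)·exp(-4.748) = 43.74 × 0.008665 = 0.379.
Since E_S > E_T, raising the temperature improves selectivity toward S.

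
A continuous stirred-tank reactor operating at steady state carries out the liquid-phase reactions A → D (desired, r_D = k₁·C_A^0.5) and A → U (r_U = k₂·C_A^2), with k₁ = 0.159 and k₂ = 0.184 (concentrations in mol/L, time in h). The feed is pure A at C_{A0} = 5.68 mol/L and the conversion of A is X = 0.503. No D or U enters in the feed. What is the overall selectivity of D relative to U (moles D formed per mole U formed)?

Exit C_A = C_{A0}(1−X) = 5.68×0.497 = 2.823 mol/L.
Rates in a CSTR are evaluated at the outlet concentration: r_D = 0.159×2.823^0.5 = 0.2671, r_U = 0.184×2.823^2 = 1.466.
Overall selectivity = C_D/C_U = r_Dτ/(r_Uτ) = r_D/r_U = 0.182.

0.182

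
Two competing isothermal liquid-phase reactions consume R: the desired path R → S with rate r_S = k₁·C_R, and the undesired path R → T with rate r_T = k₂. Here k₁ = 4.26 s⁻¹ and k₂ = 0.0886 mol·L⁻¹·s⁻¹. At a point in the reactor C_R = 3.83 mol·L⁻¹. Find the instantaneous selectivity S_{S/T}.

S_{S/T} = r_S/r_T = (k₁·C_R)/(k₂) = (k₁/k₂)·C_R.
= (4.26×3.830) / (0.0886) = 16.32/0.08860 = 184.

184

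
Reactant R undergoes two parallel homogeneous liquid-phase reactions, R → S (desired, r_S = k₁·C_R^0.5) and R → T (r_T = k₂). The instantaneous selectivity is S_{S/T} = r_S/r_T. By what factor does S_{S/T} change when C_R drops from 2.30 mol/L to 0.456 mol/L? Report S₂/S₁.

S_{S/T} = (k₁/k₂)·C_R^0.5, so S₂/S₁ = (C_{R,2}/C_{R,1})^0.5.
= (0.456/2.30)^0.5 = (0.1983)^0.5 = 0.445.

0.445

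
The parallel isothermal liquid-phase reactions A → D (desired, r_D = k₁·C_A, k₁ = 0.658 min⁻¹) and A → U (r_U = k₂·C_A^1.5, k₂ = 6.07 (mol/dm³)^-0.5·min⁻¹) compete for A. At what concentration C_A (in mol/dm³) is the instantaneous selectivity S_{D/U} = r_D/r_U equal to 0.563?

S_{D/U} = (k₁/k₂)·C_A^-0.5 ⇒ C_A = (S·k₂/k₁)^(-2).
= (0.563×6.07/0.658)^(-2) = (5.194)^(-2) = 0.0371 mol/dm³.

0.0371 mol/dm³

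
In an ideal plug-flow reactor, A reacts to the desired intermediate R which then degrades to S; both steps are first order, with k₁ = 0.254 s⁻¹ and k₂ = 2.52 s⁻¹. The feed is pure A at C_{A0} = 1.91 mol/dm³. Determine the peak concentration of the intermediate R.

At the optimum, C_{R,max}/C_{A0} = (k₁/k₂)^[k₂/(k₂−k₁)].
= (0.254/2.52)^(2.52/(2.52−0.254)) = (0.1008)^(1.112) = 0.07793.
C_{R,max} = 0.07793×1.91 = 0.149 mol/dm³.

0.149 mol/dm³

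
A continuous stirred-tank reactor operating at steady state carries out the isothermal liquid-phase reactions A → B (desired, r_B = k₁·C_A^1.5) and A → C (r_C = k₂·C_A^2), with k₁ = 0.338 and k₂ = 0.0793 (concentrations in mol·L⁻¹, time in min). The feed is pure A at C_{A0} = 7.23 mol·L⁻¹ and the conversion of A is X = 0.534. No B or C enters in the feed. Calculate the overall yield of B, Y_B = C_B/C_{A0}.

Exit C_A = C_{A0}(1−X) = 7.23×0.466 = 3.369 mol·L⁻¹.
A CSTR operates uniformly at the exit composition, giving r_B = 2.090 and r_C = 0.9002 (each k·C_A^n at C_A = 3.369).
Fraction of consumed A going to B: r_B/(r_B+r_C) = 0.6990.
C_B = 0.6990·C_{A0}·X = 0.6990×7.23×0.534 = 2.70 mol·L⁻¹; Y_B = C_B/C_{A0} = 0.373.

0.373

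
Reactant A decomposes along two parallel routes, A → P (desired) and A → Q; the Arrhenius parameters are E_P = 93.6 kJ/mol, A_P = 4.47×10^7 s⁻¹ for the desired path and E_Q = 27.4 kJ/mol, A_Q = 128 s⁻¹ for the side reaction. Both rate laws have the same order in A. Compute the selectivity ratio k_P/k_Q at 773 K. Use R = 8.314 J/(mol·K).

11.7

With equal orders, S_{P/Q} = k_P/k_Q = (A_P/A_Q)·exp[(E_Q−E_P)/(RT)].
(E_Q−E_P)/(RT) = (27.4−93.6)×10³/(8.314×773) = -66200/6427 = -10.30.
k_P/k_Q = (4.47×10^7/128)·exp(-10.30) = 3.492×10^5 × 3.361×10^-5 = 11.7.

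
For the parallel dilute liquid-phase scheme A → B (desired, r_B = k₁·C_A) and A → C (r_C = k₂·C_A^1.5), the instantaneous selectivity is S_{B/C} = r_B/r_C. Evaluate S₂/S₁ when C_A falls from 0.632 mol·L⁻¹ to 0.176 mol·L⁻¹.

S_{B/C} = (k₁/k₂)·C_A^-0.5, so S₂/S₁ = (C_{A,2}/C_{A,1})^-0.5.
= (0.176/0.632)^(-0.5) = (0.2785)^(-0.5) = 1.89.
Selectivity toward B rises as C_A falls — low-concentration operation is favoured.

1.89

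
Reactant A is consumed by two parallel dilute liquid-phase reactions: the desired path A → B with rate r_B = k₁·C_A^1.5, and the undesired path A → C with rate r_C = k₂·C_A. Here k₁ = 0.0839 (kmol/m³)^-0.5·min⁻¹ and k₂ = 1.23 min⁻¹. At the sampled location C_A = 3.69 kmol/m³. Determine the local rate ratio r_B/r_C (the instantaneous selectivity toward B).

0.131

S_{B/C} = r_B/r_C = (k₁·C_A^1.5)/(k₂·C_A) = (k₁/k₂)·C_A^0.5.
= (0.0839×3.690^1.5) / (1.23×3.690) = 0.5947/4.539 = 0.131.
Since the desired path is higher order in A, keeping C_A high (PFR or concentrated feed) favours B.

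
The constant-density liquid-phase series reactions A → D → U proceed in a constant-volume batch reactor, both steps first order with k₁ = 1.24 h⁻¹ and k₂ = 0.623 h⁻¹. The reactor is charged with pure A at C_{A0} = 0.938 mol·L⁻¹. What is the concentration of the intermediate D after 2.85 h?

Solving the coupled first-order balances gives C_D(t) = [k₁/(k₂−k₁)]·C_{A0}·(e^(−k₁t) − e^(−k₂t)).
e^(−k₁t) = e^(−1.24×2.85) = e^(−3.534) = 0.02919; e^(−k₂t) = e^(−1.776) = 0.1694.
C_D = 1.24×0.938/(0.623−1.24) × (0.02919−0.1694) = (-1.885)×(-0.1402) = 0.2643 mol·L⁻¹.

0.264 mol·L⁻¹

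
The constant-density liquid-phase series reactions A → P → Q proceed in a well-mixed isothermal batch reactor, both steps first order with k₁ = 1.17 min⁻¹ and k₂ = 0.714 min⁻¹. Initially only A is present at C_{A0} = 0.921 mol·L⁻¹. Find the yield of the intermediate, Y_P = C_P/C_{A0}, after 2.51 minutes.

Solving the coupled first-order balances gives C_P(t) = [k₁/(k₂−k₁)]·C_{A0}·(e^(−k₁t) − e^(−k₂t)).
e^(−k₁t) = e^(−1.17×2.51) = e^(−2.937) = 0.05304; e^(−k₂t) = e^(−1.792) = 0.1666.
C_P = 1.17×0.921/(0.714−1.17) × (0.05304−0.1666) = (-2.363)×(-0.1136) = 0.2684 mol·L⁻¹.
Y_P = C_P/C_{A0} = 0.2684/0.921 = 0.291.

0.291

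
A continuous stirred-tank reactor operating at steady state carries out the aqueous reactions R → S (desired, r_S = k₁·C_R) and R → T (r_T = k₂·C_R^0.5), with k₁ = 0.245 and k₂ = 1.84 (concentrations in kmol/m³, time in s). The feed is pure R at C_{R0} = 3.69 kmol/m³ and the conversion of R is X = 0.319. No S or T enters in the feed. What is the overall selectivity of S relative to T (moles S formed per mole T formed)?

Exit C_R = C_{R0}(1−X) = 3.69×0.681 = 2.513 kmol/m³.
In a CSTR the entire volume is at exit conditions, so r_S = 0.245×2.513 = 0.6157 and r_T = 1.84×2.513^0.5 = 2.917.
Overall selectivity = C_S/C_T = r_Sτ/(r_Tτ) = r_S/r_T = 0.211.

0.211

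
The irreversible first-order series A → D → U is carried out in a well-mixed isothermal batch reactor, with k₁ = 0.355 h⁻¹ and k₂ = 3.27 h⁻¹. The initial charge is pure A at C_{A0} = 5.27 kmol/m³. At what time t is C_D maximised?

For first-order series the maximum of C_D occurs at t_opt = ln(k₂/k₁)/(k₂−k₁).
= ln(3.27/0.355)/(3.27−0.355) = ln(9.211)/2.915 = 2.220/2.915 = 0.762 h.

0.762 h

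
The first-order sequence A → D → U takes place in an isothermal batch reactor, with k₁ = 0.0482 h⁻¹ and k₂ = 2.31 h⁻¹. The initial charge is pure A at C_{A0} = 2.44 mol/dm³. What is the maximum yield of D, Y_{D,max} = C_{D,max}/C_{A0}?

0.0192

For a first-order series the maximum intermediate yield is C_{D,max}/C_{A0} = (k₁/k₂)^[k₂/(k₂−k₁)].
= (0.0482/2.31)^(2.31/(2.31−0.0482)) = (0.02087)^(1.021) = 0.01921.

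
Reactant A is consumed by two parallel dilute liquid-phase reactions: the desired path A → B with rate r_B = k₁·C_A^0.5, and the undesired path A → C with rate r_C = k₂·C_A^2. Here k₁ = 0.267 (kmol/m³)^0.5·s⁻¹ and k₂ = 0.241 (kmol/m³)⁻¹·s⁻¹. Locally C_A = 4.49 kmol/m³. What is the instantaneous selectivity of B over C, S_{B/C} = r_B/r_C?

S_{B/C} = r_B/r_C = (k₁·C_A^0.5)/(k₂·C_A^2) = (k₁/k₂)·C_A^-1.5.
= (0.267×4.490^0.5) / (0.241×4.490^2) = 0.5658/4.859 = 0.116.

0.116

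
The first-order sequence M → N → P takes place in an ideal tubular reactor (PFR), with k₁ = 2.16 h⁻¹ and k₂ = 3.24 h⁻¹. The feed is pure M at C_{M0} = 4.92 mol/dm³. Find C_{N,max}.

1.46 mol/dm³

At the optimum, C_{N,max}/C_{M0} = (k₁/k₂)^[k₂/(k₂−k₁)].
= (2.16/3.24)^(3.24/(3.24−2.16)) = (0.6667)^(3.000) = 0.2963.
C_{N,max} = 0.2963×4.92 = 1.46 mol/dm³.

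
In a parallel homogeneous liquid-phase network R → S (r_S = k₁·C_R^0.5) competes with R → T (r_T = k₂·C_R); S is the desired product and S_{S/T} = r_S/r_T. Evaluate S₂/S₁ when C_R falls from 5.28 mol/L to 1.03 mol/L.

2.26

S_{S/T} = (k₁/k₂)·C_R^-0.5, so S₂/S₁ = (C_{R,2}/C_{R,1})^-0.5.
= (1.03/5.28)^(-0.5) = (0.1951)^(-0.5) = 2.26.
Selectivity toward S rises as C_R falls — low-concentration operation is favoured.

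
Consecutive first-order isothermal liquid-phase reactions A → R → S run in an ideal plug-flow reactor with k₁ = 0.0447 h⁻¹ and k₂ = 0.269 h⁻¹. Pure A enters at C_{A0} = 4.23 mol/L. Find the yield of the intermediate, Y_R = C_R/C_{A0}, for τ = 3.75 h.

0.0959

Solving the coupled first-order balances gives C_R(τ) = [k₁/(k₂−k₁)]·C_{A0}·(e^(−k₁τ) − e^(−k₂τ)).
e^(−k₁τ) = e^(−0.0447×3.75) = e^(−0.1676) = 0.8457; e^(−k₂τ) = e^(−1.009) = 0.3647.
C_R = 0.0447×4.23/(0.269−0.0447) × (0.8457−0.3647) = 0.8430×0.4810 = 0.4055 mol/L.
Y_R = C_R/C_{A0} = 0.4055/4.23 = 0.0959.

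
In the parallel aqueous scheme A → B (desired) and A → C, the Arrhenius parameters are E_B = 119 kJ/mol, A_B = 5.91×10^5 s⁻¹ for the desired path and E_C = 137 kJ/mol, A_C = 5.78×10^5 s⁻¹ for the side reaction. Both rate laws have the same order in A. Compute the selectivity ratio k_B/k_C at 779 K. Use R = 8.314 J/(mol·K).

k_B/k_C = (A_B/A_C)·exp[−(E_B−E_C)/(RT)] = (A_B/A_C)·exp[(E_C−E_B)/(RT)].
(E_C−E_B)/(RT) = (137−119)×10³/(8.314×779) = 18000/6477 = 2.779.
k_B/k_C = (5.91×10^5/5.78×10^5)·exp(2.779) = 1.022 × 16.11 = 16.5.
Since E_B < E_C, lowering the temperature improves selectivity toward B.

16.5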